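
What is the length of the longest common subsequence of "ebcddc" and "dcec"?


LCS of "ebcddc" and "dcec"
DP table:
           d    c    e    c
      0    0    0    0    0
  e   0    0    0    1    1
  b   0    0    0    1    1
  c   0    0    1    1    2
  d   0    1    1    1    2
  d   0    1    1    1    2
  c   0    1    2    2    2
LCS length = dp[6][4] = 2

2


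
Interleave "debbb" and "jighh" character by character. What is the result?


Interleaving "debbb" and "jighh":
  Position 0: 'd' from first, 'j' from second => "dj"
  Position 1: 'e' from first, 'i' from second => "ei"
  Position 2: 'b' from first, 'g' from second => "bg"
  Position 3: 'b' from first, 'h' from second => "bh"
  Position 4: 'b' from first, 'h' from second => "bh"
Result: djeibgbhbh

djeibgbhbh


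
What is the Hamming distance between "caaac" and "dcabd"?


Comparing "caaac" and "dcabd" position by position:
  Position 0: 'c' vs 'd' => differ
  Position 1: 'a' vs 'c' => differ
  Position 2: 'a' vs 'a' => same
  Position 3: 'a' vs 'b' => differ
  Position 4: 'c' vs 'd' => differ
Total differences (Hamming distance): 4

4


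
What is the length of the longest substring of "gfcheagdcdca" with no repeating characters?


Input: "gfcheagdcdca"
Sliding window (track last position of each char):
  Position 0 ('g'): window [0,0] length 1 -- new best
  Position 1 ('f'): window [0,1] length 2 -- new best
  Position 2 ('c'): window [0,2] length 3 -- new best
  Position 3 ('h'): window [0,3] length 4 -- new best
  Position 4 ('e'): window [0,4] length 5 -- new best
  Position 5 ('a'): window [0,5] length 6 -- new best
  Position 6 ('g'): repeat (last at 0), move window start to 1
  Position 6 ('g'): window [1,6] length 6
  Position 7 ('d'): window [1,7] length 7 -- new best
  Position 8 ('c'): repeat (last at 2), move window start to 3
  Position 8 ('c'): window [3,8] length 6
  Position 9 ('d'): repeat (last at 7), move window start to 8
  Position 9 ('d'): window [8,9] length 2
  Position 10 ('c'): repeat (last at 8), move window start to 9
  Position 10 ('c'): window [9,10] length 2
  Position 11 ('a'): window [9,11] length 3
Longest substring with no repeats: "fcheagd" with length 7

7


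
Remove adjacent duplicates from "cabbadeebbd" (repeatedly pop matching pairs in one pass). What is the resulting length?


Input: cabbadeebbd
Stack-based adjacent duplicate removal:
  Read 'c': push. Stack: c
  Read 'a': push. Stack: ca
  Read 'b': push. Stack: cab
  Read 'b': matches stack top 'b' => pop. Stack: ca
  Read 'a': matches stack top 'a' => pop. Stack: c
  Read 'd': push. Stack: cd
  Read 'e': push. Stack: cde
  Read 'e': matches stack top 'e' => pop. Stack: cd
  Read 'b': push. Stack: cdb
  Read 'b': matches stack top 'b' => pop. Stack: cd
  Read 'd': matches stack top 'd' => pop. Stack: c
Final stack: "c" (length 1)

1


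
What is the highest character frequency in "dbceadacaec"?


Input: dbceadacaec
Character counts:
  'a': 3
  'b': 1
  'c': 3
  'd': 2
  'e': 2
Maximum frequency: 3

3


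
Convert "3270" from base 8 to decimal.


Input: "3270" in base 8
Positional expansion:
  Digit '3' (value 3) x 8^3 = 1536
  Digit '2' (value 2) x 8^2 = 128
  Digit '7' (value 7) x 8^1 = 56
  Digit '0' (value 0) x 8^0 = 0
Sum = 1720

1720


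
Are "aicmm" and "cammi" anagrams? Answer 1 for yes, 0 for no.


Strings: "aicmm", "cammi"
Sorted first:  acimm
Sorted second: acimm
Sorted forms match => anagrams

1


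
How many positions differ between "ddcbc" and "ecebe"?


Comparing "ddcbc" and "ecebe" position by position:
  Position 0: 'd' vs 'e' => DIFFER
  Position 1: 'd' vs 'c' => DIFFER
  Position 2: 'c' vs 'e' => DIFFER
  Position 3: 'b' vs 'b' => same
  Position 4: 'c' vs 'e' => DIFFER
Positions that differ: 4

4


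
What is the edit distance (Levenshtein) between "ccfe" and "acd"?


Computing edit distance: "ccfe" -> "acd"
DP table:
           a    c    d
      0    1    2    3
  c   1    1    1    2
  c   2    2    1    2
  f   3    3    2    2
  e   4    4    3    3
Edit distance = dp[4][3] = 3

3


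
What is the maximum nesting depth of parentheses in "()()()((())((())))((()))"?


Input: "()()()((())((())))((()))"
Tracking depth:
  Position 0 '(': depth becomes 1
  Position 1 ')': depth becomes 0
  Position 2 '(': depth becomes 1
  Position 3 ')': depth becomes 0
  Position 4 '(': depth becomes 1
  Position 5 ')': depth becomes 0
  Position 6 '(': depth becomes 1
  Position 7 '(': depth becomes 2
  Position 8 '(': depth becomes 3
  Position 9 ')': depth becomes 2
  Position 10 ')': depth becomes 1
  Position 11 '(': depth becomes 2
  Position 12 '(': depth becomes 3
  Position 13 '(': depth becomes 4
  Position 14 ')': depth becomes 3
  Position 15 ')': depth becomes 2
  Position 16 ')': depth becomes 1
  Position 17 ')': depth becomes 0
  Position 18 '(': depth becomes 1
  Position 19 '(': depth becomes 2
  Position 20 '(': depth becomes 3
  Position 21 ')': depth becomes 2
  Position 22 ')': depth becomes 1
  Position 23 ')': depth becomes 0
Maximum depth reached: 4

4


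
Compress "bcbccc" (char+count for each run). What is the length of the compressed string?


Input: bcbccc
Runs:
  'b' x 1 => "b1"
  'c' x 1 => "c1"
  'b' x 1 => "b1"
  'c' x 3 => "c3"
Compressed: "b1c1b1c3"
Compressed length: 8

8


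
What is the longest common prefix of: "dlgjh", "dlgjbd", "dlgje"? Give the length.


Words: dlgjh, dlgjbd, dlgje
  Position 0: all 'd' => match
  Position 1: all 'l' => match
  Position 2: all 'g' => match
  Position 3: all 'j' => match
  Position 4: ('h', 'b', 'e') => mismatch, stop
LCP = "dlgj" (length 4)

4


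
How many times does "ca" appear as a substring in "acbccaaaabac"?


Searching for "ca" in "acbccaaaabac"
Scanning each position:
  Position 0: "ac" => no
  Position 1: "cb" => no
  Position 2: "bc" => no
  Position 3: "cc" => no
  Position 4: "ca" => MATCH
  Position 5: "aa" => no
  Position 6: "aa" => no
  Position 7: "aa" => no
  Position 8: "ab" => no
  Position 9: "ba" => no
  Position 10: "ac" => no
Total occurrences: 1

1


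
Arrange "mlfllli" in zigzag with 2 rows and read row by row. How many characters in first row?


Zigzag "mlfllli" into 2 rows:
Placing characters:
  'm' => row 0
  'l' => row 1
  'f' => row 0
  'l' => row 1
  'l' => row 0
  'l' => row 1
  'i' => row 0
Rows:
  Row 0: "mfli"
  Row 1: "lll"
First row length: 4

4


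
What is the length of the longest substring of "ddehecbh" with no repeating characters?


Input: "ddehecbh"
Sliding window (track last position of each char):
  Position 0 ('d'): window [0,0] length 1 -- new best
  Position 1 ('d'): repeat (last at 0), move window start to 1
  Position 1 ('d'): window [1,1] length 1
  Position 2 ('e'): window [1,2] length 2 -- new best
  Position 3 ('h'): window [1,3] length 3 -- new best
  Position 4 ('e'): repeat (last at 2), move window start to 3
  Position 4 ('e'): window [3,4] length 2
  Position 5 ('c'): window [3,5] length 3
  Position 6 ('b'): window [3,6] length 4 -- new best
  Position 7 ('h'): repeat (last at 3), move window start to 4
  Position 7 ('h'): window [4,7] length 4
Longest substring with no repeats: "hecb" with length 4

4


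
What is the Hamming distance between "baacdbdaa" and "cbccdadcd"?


Comparing "baacdbdaa" and "cbccdadcd" position by position:
  Position 0: 'b' vs 'c' => differ
  Position 1: 'a' vs 'b' => differ
  Position 2: 'a' vs 'c' => differ
  Position 3: 'c' vs 'c' => same
  Position 4: 'd' vs 'd' => same
  Position 5: 'b' vs 'a' => differ
  Position 6: 'd' vs 'd' => same
  Position 7: 'a' vs 'c' => differ
  Position 8: 'a' vs 'd' => differ
Total differences (Hamming distance): 6

6


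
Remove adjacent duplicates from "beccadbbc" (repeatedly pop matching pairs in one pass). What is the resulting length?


Input: beccadbbc
Stack-based adjacent duplicate removal:
  Read 'b': push. Stack: b
  Read 'e': push. Stack: be
  Read 'c': push. Stack: bec
  Read 'c': matches stack top 'c' => pop. Stack: be
  Read 'a': push. Stack: bea
  Read 'd': push. Stack: bead
  Read 'b': push. Stack: beadb
  Read 'b': matches stack top 'b' => pop. Stack: bead
  Read 'c': push. Stack: beadc
Final stack: "beadc" (length 5)

5


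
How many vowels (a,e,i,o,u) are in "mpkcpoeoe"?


Input: mpkcpoeoe
Checking each character:
  'm' at position 0: consonant
  'p' at position 1: consonant
  'k' at position 2: consonant
  'c' at position 3: consonant
  'p' at position 4: consonant
  'o' at position 5: vowel (running total: 1)
  'e' at position 6: vowel (running total: 2)
  'o' at position 7: vowel (running total: 3)
  'e' at position 8: vowel (running total: 4)
Total vowels: 4

4


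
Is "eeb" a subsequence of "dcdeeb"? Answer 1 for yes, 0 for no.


Check if "eeb" is a subsequence of "dcdeeb"
Greedy scan:
  Position 0 ('d'): no match needed
  Position 1 ('c'): no match needed
  Position 2 ('d'): no match needed
  Position 3 ('e'): matches sub[0] = 'e'
  Position 4 ('e'): matches sub[1] = 'e'
  Position 5 ('b'): matches sub[2] = 'b'
All 3 characters matched => is a subsequence

1


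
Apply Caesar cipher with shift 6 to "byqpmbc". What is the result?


Caesar cipher: shift "byqpmbc" by 6
  'b' (pos 1) + 6 = pos 7 = 'h'
  'y' (pos 24) + 6 = pos 4 = 'e'
  'q' (pos 16) + 6 = pos 22 = 'w'
  'p' (pos 15) + 6 = pos 21 = 'v'
  'm' (pos 12) + 6 = pos 18 = 's'
  'b' (pos 1) + 6 = pos 7 = 'h'
  'c' (pos 2) + 6 = pos 8 = 'i'
Result: hewvshi

hewvshi


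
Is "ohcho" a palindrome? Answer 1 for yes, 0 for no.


Input: ohcho
Reversed: ohcho
  Compare pos 0 ('o') with pos 4 ('o'): match
  Compare pos 1 ('h') with pos 3 ('h'): match
Result: palindrome

1


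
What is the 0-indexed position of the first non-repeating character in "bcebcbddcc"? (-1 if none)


Input: bcebcbddcc
Character frequencies:
  'b': 3
  'c': 4
  'd': 2
  'e': 1
Scanning left to right for freq == 1:
  Position 0 ('b'): freq=3, skip
  Position 1 ('c'): freq=4, skip
  Position 2 ('e'): unique! => answer = 2

2


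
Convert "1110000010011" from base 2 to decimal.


Input: "1110000010011" in base 2
Positional expansion:
  Digit '1' (value 1) x 2^12 = 4096
  Digit '1' (value 1) x 2^11 = 2048
  Digit '1' (value 1) x 2^10 = 1024
  Digit '0' (value 0) x 2^9 = 0
  Digit '0' (value 0) x 2^8 = 0
  Digit '0' (value 0) x 2^7 = 0
  Digit '0' (value 0) x 2^6 = 0
  Digit '0' (value 0) x 2^5 = 0
  Digit '1' (value 1) x 2^4 = 16
  Digit '0' (value 0) x 2^3 = 0
  Digit '0' (value 0) x 2^2 = 0
  Digit '1' (value 1) x 2^1 = 2
  Digit '1' (value 1) x 2^0 = 1
Sum = 7187

7187


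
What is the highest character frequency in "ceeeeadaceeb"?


Input: ceeeeadaceeb
Character counts:
  'a': 2
  'b': 1
  'c': 2
  'd': 1
  'e': 6
Maximum frequency: 6

6


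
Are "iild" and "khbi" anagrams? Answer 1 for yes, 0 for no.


Strings: "iild", "khbi"
Sorted first:  diil
Sorted second: bhik
Differ at position 0: 'd' vs 'b' => not anagrams

0


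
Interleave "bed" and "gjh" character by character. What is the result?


Interleaving "bed" and "gjh":
  Position 0: 'b' from first, 'g' from second => "bg"
  Position 1: 'e' from first, 'j' from second => "ej"
  Position 2: 'd' from first, 'h' from second => "dh"
Result: bgejdh

bgejdh


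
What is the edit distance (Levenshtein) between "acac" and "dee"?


Computing edit distance: "acac" -> "dee"
DP table:
           d    e    e
      0    1    2    3
  a   1    1    2    3
  c   2    2    2    3
  a   3    3    3    3
  c   4    4    4    4
Edit distance = dp[4][3] = 4

4


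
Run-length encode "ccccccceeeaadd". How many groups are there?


Input: ccccccceeeaadd
Scanning for consecutive runs:
  Group 1: 'c' x 7 (positions 0-6)
  Group 2: 'e' x 3 (positions 7-9)
  Group 3: 'a' x 2 (positions 10-11)
  Group 4: 'd' x 2 (positions 12-13)
Total groups: 4

4


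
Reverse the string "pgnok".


Input: pgnok
Reading characters right to left:
  Position 4: 'k'
  Position 3: 'o'
  Position 2: 'n'
  Position 1: 'g'
  Position 0: 'p'
Reversed: kongp

kongp


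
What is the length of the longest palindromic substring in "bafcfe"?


Input: "bafcfe"
Checking substrings for palindromes:
  [2:5] "fcf" (len 3) => palindrome
Longest palindromic substring: "fcf" with length 3

3


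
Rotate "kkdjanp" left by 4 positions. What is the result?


Input: "kkdjanp", rotate left by 4
First 4 characters: "kkdj"
Remaining characters: "anp"
Concatenate remaining + first: "anp" + "kkdj" = "anpkkdj"

anpkkdj


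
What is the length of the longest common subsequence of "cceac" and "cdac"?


LCS of "cceac" and "cdac"
DP table:
           c    d    a    c
      0    0    0    0    0
  c   0    1    1    1    1
  c   0    1    1    1    2
  e   0    1    1    1    2
  a   0    1    1    2    2
  c   0    1    1    2    3
LCS length = dp[5][4] = 3

3


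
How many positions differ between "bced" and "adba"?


Comparing "bced" and "adba" position by position:
  Position 0: 'b' vs 'a' => DIFFER
  Position 1: 'c' vs 'd' => DIFFER
  Position 2: 'e' vs 'b' => DIFFER
  Position 3: 'd' vs 'a' => DIFFER
Positions that differ: 4

4


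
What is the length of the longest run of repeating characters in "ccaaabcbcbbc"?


Input: "ccaaabcbcbbc"
Scanning for longest run:
  Position 1 ('c'): continues run of 'c', length=2
  Position 2 ('a'): new char, reset run to 1
  Position 3 ('a'): continues run of 'a', length=2
  Position 4 ('a'): continues run of 'a', length=3
  Position 5 ('b'): new char, reset run to 1
  Position 6 ('c'): new char, reset run to 1
  Position 7 ('b'): new char, reset run to 1
  Position 8 ('c'): new char, reset run to 1
  Position 9 ('b'): new char, reset run to 1
  Position 10 ('b'): continues run of 'b', length=2
  Position 11 ('c'): new char, reset run to 1
Longest run: 'a' with length 3

3


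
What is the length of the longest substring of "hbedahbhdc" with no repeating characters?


Input: "hbedahbhdc"
Sliding window (track last position of each char):
  Position 0 ('h'): window [0,0] length 1 -- new best
  Position 1 ('b'): window [0,1] length 2 -- new best
  Position 2 ('e'): window [0,2] length 3 -- new best
  Position 3 ('d'): window [0,3] length 4 -- new best
  Position 4 ('a'): window [0,4] length 5 -- new best
  Position 5 ('h'): repeat (last at 0), move window start to 1
  Position 5 ('h'): window [1,5] length 5
  Position 6 ('b'): repeat (last at 1), move window start to 2
  Position 6 ('b'): window [2,6] length 5
  Position 7 ('h'): repeat (last at 5), move window start to 6
  Position 7 ('h'): window [6,7] length 2
  Position 8 ('d'): window [6,8] length 3
  Position 9 ('c'): window [6,9] length 4
Longest substring with no repeats: "hbeda" with length 5

5


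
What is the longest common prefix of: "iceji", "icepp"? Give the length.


Words: iceji, icepp
  Position 0: all 'i' => match
  Position 1: all 'c' => match
  Position 2: all 'e' => match
  Position 3: ('j', 'p') => mismatch, stop
LCP = "ice" (length 3)

3


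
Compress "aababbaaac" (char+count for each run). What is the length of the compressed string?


Input: aababbaaac
Runs:
  'a' x 2 => "a2"
  'b' x 1 => "b1"
  'a' x 1 => "a1"
  'b' x 2 => "b2"
  'a' x 3 => "a3"
  'c' x 1 => "c1"
Compressed: "a2b1a1b2a3c1"
Compressed length: 12

12


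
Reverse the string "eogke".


Input: eogke
Reading characters right to left:
  Position 4: 'e'
  Position 3: 'k'
  Position 2: 'g'
  Position 1: 'o'
  Position 0: 'e'
Reversed: ekgoe

ekgoe


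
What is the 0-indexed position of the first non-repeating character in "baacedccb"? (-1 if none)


Input: baacedccb
Character frequencies:
  'a': 2
  'b': 2
  'c': 3
  'd': 1
  'e': 1
Scanning left to right for freq == 1:
  Position 0 ('b'): freq=2, skip
  Position 1 ('a'): freq=2, skip
  Position 2 ('a'): freq=2, skip
  Position 3 ('c'): freq=3, skip
  Position 4 ('e'): unique! => answer = 4

4


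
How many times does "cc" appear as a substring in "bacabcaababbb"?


Searching for "cc" in "bacabcaababbb"
Scanning each position:
  Position 0: "ba" => no
  Position 1: "ac" => no
  Position 2: "ca" => no
  Position 3: "ab" => no
  Position 4: "bc" => no
  Position 5: "ca" => no
  Position 6: "aa" => no
  Position 7: "ab" => no
  Position 8: "ba" => no
  Position 9: "ab" => no
  Position 10: "bb" => no
  Position 11: "bb" => no
Total occurrences: 0

0


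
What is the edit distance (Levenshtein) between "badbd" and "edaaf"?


Computing edit distance: "badbd" -> "edaaf"
DP table:
           e    d    a    a    f
      0    1    2    3    4    5
  b   1    1    2    3    4    5
  a   2    2    2    2    3    4
  d   3    3    2    3    3    4
  b   4    4    3    3    4    4
  d   5    5    4    4    4    5
Edit distance = dp[5][5] = 5

5


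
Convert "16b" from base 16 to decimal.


Input: "16b" in base 16
Positional expansion:
  Digit '1' (value 1) x 16^2 = 256
  Digit '6' (value 6) x 16^1 = 96
  Digit 'b' (value 11) x 16^0 = 11
Sum = 363

363


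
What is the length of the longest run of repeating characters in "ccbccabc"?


Input: "ccbccabc"
Scanning for longest run:
  Position 1 ('c'): continues run of 'c', length=2
  Position 2 ('b'): new char, reset run to 1
  Position 3 ('c'): new char, reset run to 1
  Position 4 ('c'): continues run of 'c', length=2
  Position 5 ('a'): new char, reset run to 1
  Position 6 ('b'): new char, reset run to 1
  Position 7 ('c'): new char, reset run to 1
Longest run: 'c' with length 2

2


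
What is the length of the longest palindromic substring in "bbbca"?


Input: "bbbca"
Checking substrings for palindromes:
  [0:3] "bbb" (len 3) => palindrome
  [0:2] "bb" (len 2) => palindrome
  [1:3] "bb" (len 2) => palindrome
Longest palindromic substring: "bbb" with length 3

3


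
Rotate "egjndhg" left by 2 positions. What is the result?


Input: "egjndhg", rotate left by 2
First 2 characters: "eg"
Remaining characters: "jndhg"
Concatenate remaining + first: "jndhg" + "eg" = "jndhgeg"

jndhgeg


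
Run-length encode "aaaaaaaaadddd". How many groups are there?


Input: aaaaaaaaadddd
Scanning for consecutive runs:
  Group 1: 'a' x 9 (positions 0-8)
  Group 2: 'd' x 4 (positions 9-12)
Total groups: 2

2


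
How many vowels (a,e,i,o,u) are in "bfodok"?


Input: bfodok
Checking each character:
  'b' at position 0: consonant
  'f' at position 1: consonant
  'o' at position 2: vowel (running total: 1)
  'd' at position 3: consonant
  'o' at position 4: vowel (running total: 2)
  'k' at position 5: consonant
Total vowels: 2

2


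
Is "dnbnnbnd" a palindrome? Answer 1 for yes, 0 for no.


Input: dnbnnbnd
Reversed: dnbnnbnd
  Compare pos 0 ('d') with pos 7 ('d'): match
  Compare pos 1 ('n') with pos 6 ('n'): match
  Compare pos 2 ('b') with pos 5 ('b'): match
  Compare pos 3 ('n') with pos 4 ('n'): match
Result: palindrome

1


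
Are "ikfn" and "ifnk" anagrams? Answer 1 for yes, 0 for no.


Strings: "ikfn", "ifnk"
Sorted first:  fikn
Sorted second: fikn
Sorted forms match => anagrams

1


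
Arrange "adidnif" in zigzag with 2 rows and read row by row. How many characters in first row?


Zigzag "adidnif" into 2 rows:
Placing characters:
  'a' => row 0
  'd' => row 1
  'i' => row 0
  'd' => row 1
  'n' => row 0
  'i' => row 1
  'f' => row 0
Rows:
  Row 0: "ainf"
  Row 1: "ddi"
First row length: 4

4


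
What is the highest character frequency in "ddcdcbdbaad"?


Input: ddcdcbdbaad
Character counts:
  'a': 2
  'b': 2
  'c': 2
  'd': 5
Maximum frequency: 5

5


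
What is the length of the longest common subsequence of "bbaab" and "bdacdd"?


LCS of "bbaab" and "bdacdd"
DP table:
           b    d    a    c    d    d
      0    0    0    0    0    0    0
  b   0    1    1    1    1    1    1
  b   0    1    1    1    1    1    1
  a   0    1    1    2    2    2    2
  a   0    1    1    2    2    2    2
  b   0    1    1    2    2    2    2
LCS length = dp[5][6] = 2

2


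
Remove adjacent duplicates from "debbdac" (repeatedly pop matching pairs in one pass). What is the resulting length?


Input: debbdac
Stack-based adjacent duplicate removal:
  Read 'd': push. Stack: d
  Read 'e': push. Stack: de
  Read 'b': push. Stack: deb
  Read 'b': matches stack top 'b' => pop. Stack: de
  Read 'd': push. Stack: ded
  Read 'a': push. Stack: deda
  Read 'c': push. Stack: dedac
Final stack: "dedac" (length 5)

5


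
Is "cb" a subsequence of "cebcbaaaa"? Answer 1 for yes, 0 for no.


Check if "cb" is a subsequence of "cebcbaaaa"
Greedy scan:
  Position 0 ('c'): matches sub[0] = 'c'
  Position 1 ('e'): no match needed
  Position 2 ('b'): matches sub[1] = 'b'
  Position 3 ('c'): no match needed
  Position 4 ('b'): no match needed
  Position 5 ('a'): no match needed
  Position 6 ('a'): no match needed
  Position 7 ('a'): no match needed
  Position 8 ('a'): no match needed
All 2 characters matched => is a subsequence

1


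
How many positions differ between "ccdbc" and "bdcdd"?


Comparing "ccdbc" and "bdcdd" position by position:
  Position 0: 'c' vs 'b' => DIFFER
  Position 1: 'c' vs 'd' => DIFFER
  Position 2: 'd' vs 'c' => DIFFER
  Position 3: 'b' vs 'd' => DIFFER
  Position 4: 'c' vs 'd' => DIFFER
Positions that differ: 5

5


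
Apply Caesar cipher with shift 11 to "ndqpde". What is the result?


Caesar cipher: shift "ndqpde" by 11
  'n' (pos 13) + 11 = pos 24 = 'y'
  'd' (pos 3) + 11 = pos 14 = 'o'
  'q' (pos 16) + 11 = pos 1 = 'b'
  'p' (pos 15) + 11 = pos 0 = 'a'
  'd' (pos 3) + 11 = pos 14 = 'o'
  'e' (pos 4) + 11 = pos 15 = 'p'
Result: yobaop

yobaop


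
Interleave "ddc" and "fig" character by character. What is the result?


Interleaving "ddc" and "fig":
  Position 0: 'd' from first, 'f' from second => "df"
  Position 1: 'd' from first, 'i' from second => "di"
  Position 2: 'c' from first, 'g' from second => "cg"
Result: dfdicg

dfdicg


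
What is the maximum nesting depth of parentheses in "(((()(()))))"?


Input: "(((()(()))))"
Tracking depth:
  Position 0 '(': depth becomes 1
  Position 1 '(': depth becomes 2
  Position 2 '(': depth becomes 3
  Position 3 '(': depth becomes 4
  Position 4 ')': depth becomes 3
  Position 5 '(': depth becomes 4
  Position 6 '(': depth becomes 5
  Position 7 ')': depth becomes 4
  Position 8 ')': depth becomes 3
  Position 9 ')': depth becomes 2
  Position 10 ')': depth becomes 1
  Position 11 ')': depth becomes 0
Maximum depth reached: 5

5


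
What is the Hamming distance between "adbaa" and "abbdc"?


Comparing "adbaa" and "abbdc" position by position:
  Position 0: 'a' vs 'a' => same
  Position 1: 'd' vs 'b' => differ
  Position 2: 'b' vs 'b' => same
  Position 3: 'a' vs 'd' => differ
  Position 4: 'a' vs 'c' => differ
Total differences (Hamming distance): 3

3


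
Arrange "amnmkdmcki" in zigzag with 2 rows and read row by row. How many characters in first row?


Zigzag "amnmkdmcki" into 2 rows:
Placing characters:
  'a' => row 0
  'm' => row 1
  'n' => row 0
  'm' => row 1
  'k' => row 0
  'd' => row 1
  'm' => row 0
  'c' => row 1
  'k' => row 0
  'i' => row 1
Rows:
  Row 0: "ankmk"
  Row 1: "mmdci"
First row length: 5

5


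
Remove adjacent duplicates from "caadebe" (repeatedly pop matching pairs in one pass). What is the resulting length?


Input: caadebe
Stack-based adjacent duplicate removal:
  Read 'c': push. Stack: c
  Read 'a': push. Stack: ca
  Read 'a': matches stack top 'a' => pop. Stack: c
  Read 'd': push. Stack: cd
  Read 'e': push. Stack: cde
  Read 'b': push. Stack: cdeb
  Read 'e': push. Stack: cdebe
Final stack: "cdebe" (length 5)

5


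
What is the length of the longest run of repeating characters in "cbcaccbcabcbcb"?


Input: "cbcaccbcabcbcb"
Scanning for longest run:
  Position 1 ('b'): new char, reset run to 1
  Position 2 ('c'): new char, reset run to 1
  Position 3 ('a'): new char, reset run to 1
  Position 4 ('c'): new char, reset run to 1
  Position 5 ('c'): continues run of 'c', length=2
  Position 6 ('b'): new char, reset run to 1
  Position 7 ('c'): new char, reset run to 1
  Position 8 ('a'): new char, reset run to 1
  Position 9 ('b'): new char, reset run to 1
  Position 10 ('c'): new char, reset run to 1
  Position 11 ('b'): new char, reset run to 1
  Position 12 ('c'): new char, reset run to 1
  Position 13 ('b'): new char, reset run to 1
Longest run: 'c' with length 2

2


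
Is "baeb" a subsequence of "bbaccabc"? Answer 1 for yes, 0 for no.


Check if "baeb" is a subsequence of "bbaccabc"
Greedy scan:
  Position 0 ('b'): matches sub[0] = 'b'
  Position 1 ('b'): no match needed
  Position 2 ('a'): matches sub[1] = 'a'
  Position 3 ('c'): no match needed
  Position 4 ('c'): no match needed
  Position 5 ('a'): no match needed
  Position 6 ('b'): no match needed
  Position 7 ('c'): no match needed
Only matched 2/4 characters => not a subsequence

0


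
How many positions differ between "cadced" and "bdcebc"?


Comparing "cadced" and "bdcebc" position by position:
  Position 0: 'c' vs 'b' => DIFFER
  Position 1: 'a' vs 'd' => DIFFER
  Position 2: 'd' vs 'c' => DIFFER
  Position 3: 'c' vs 'e' => DIFFER
  Position 4: 'e' vs 'b' => DIFFER
  Position 5: 'd' vs 'c' => DIFFER
Positions that differ: 6

6


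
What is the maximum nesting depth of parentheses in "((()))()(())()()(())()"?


Input: "((()))()(())()()(())()"
Tracking depth:
  Position 0 '(': depth becomes 1
  Position 1 '(': depth becomes 2
  Position 2 '(': depth becomes 3
  Position 3 ')': depth becomes 2
  Position 4 ')': depth becomes 1
  Position 5 ')': depth becomes 0
  Position 6 '(': depth becomes 1
  Position 7 ')': depth becomes 0
  Position 8 '(': depth becomes 1
  Position 9 '(': depth becomes 2
  Position 10 ')': depth becomes 1
  Position 11 ')': depth becomes 0
  Position 12 '(': depth becomes 1
  Position 13 ')': depth becomes 0
  Position 14 '(': depth becomes 1
  Position 15 ')': depth becomes 0
  Position 16 '(': depth becomes 1
  Position 17 '(': depth becomes 2
  Position 18 ')': depth becomes 1
  Position 19 ')': depth becomes 0
  Position 20 '(': depth becomes 1
  Position 21 ')': depth becomes 0
Maximum depth reached: 3

3


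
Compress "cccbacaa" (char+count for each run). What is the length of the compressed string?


Input: cccbacaa
Runs:
  'c' x 3 => "c3"
  'b' x 1 => "b1"
  'a' x 1 => "a1"
  'c' x 1 => "c1"
  'a' x 2 => "a2"
Compressed: "c3b1a1c1a2"
Compressed length: 10

10


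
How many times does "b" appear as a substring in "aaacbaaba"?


Searching for "b" in "aaacbaaba"
Scanning each position:
  Position 0: "a" => no
  Position 1: "a" => no
  Position 2: "a" => no
  Position 3: "c" => no
  Position 4: "b" => MATCH
  Position 5: "a" => no
  Position 6: "a" => no
  Position 7: "b" => MATCH
  Position 8: "a" => no
Total occurrences: 2

2


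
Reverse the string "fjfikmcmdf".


Input: fjfikmcmdf
Reading characters right to left:
  Position 9: 'f'
  Position 8: 'd'
  Position 7: 'm'
  Position 6: 'c'
  Position 5: 'm'
  Position 4: 'k'
  Position 3: 'i'
  Position 2: 'f'
  Position 1: 'j'
  Position 0: 'f'
Reversed: fdmcmkifjf

fdmcmkifjf


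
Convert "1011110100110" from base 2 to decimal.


Input: "1011110100110" in base 2
Positional expansion:
  Digit '1' (value 1) x 2^12 = 4096
  Digit '0' (value 0) x 2^11 = 0
  Digit '1' (value 1) x 2^10 = 1024
  Digit '1' (value 1) x 2^9 = 512
  Digit '1' (value 1) x 2^8 = 256
  Digit '1' (value 1) x 2^7 = 128
  Digit '0' (value 0) x 2^6 = 0
  Digit '1' (value 1) x 2^5 = 32
  Digit '0' (value 0) x 2^4 = 0
  Digit '0' (value 0) x 2^3 = 0
  Digit '1' (value 1) x 2^2 = 4
  Digit '1' (value 1) x 2^1 = 2
  Digit '0' (value 0) x 2^0 = 0
Sum = 6054

6054


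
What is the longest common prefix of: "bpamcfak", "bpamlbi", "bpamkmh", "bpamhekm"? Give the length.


Words: bpamcfak, bpamlbi, bpamkmh, bpamhekm
  Position 0: all 'b' => match
  Position 1: all 'p' => match
  Position 2: all 'a' => match
  Position 3: all 'm' => match
  Position 4: ('c', 'l', 'k', 'h') => mismatch, stop
LCP = "bpam" (length 4)

4


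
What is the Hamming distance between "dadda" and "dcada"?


Comparing "dadda" and "dcada" position by position:
  Position 0: 'd' vs 'd' => same
  Position 1: 'a' vs 'c' => differ
  Position 2: 'd' vs 'a' => differ
  Position 3: 'd' vs 'd' => same
  Position 4: 'a' vs 'a' => same
Total differences (Hamming distance): 2

2


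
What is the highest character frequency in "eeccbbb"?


Input: eeccbbb
Character counts:
  'b': 3
  'c': 2
  'e': 2
Maximum frequency: 3

3


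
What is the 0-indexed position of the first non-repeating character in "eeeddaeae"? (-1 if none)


Input: eeeddaeae
Character frequencies:
  'a': 2
  'd': 2
  'e': 5
Scanning left to right for freq == 1:
  Position 0 ('e'): freq=5, skip
  Position 1 ('e'): freq=5, skip
  Position 2 ('e'): freq=5, skip
  Position 3 ('d'): freq=2, skip
  Position 4 ('d'): freq=2, skip
  Position 5 ('a'): freq=2, skip
  Position 6 ('e'): freq=5, skip
  Position 7 ('a'): freq=2, skip
  Position 8 ('e'): freq=5, skip
  No unique character found => answer = -1

-1


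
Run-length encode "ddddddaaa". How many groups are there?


Input: ddddddaaa
Scanning for consecutive runs:
  Group 1: 'd' x 6 (positions 0-5)
  Group 2: 'a' x 3 (positions 6-8)
Total groups: 2

2


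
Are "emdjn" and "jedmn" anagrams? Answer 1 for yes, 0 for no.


Strings: "emdjn", "jedmn"
Sorted first:  dejmn
Sorted second: dejmn
Sorted forms match => anagrams

1


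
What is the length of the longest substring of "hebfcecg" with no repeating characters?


Input: "hebfcecg"
Sliding window (track last position of each char):
  Position 0 ('h'): window [0,0] length 1 -- new best
  Position 1 ('e'): window [0,1] length 2 -- new best
  Position 2 ('b'): window [0,2] length 3 -- new best
  Position 3 ('f'): window [0,3] length 4 -- new best
  Position 4 ('c'): window [0,4] length 5 -- new best
  Position 5 ('e'): repeat (last at 1), move window start to 2
  Position 5 ('e'): window [2,5] length 4
  Position 6 ('c'): repeat (last at 4), move window start to 5
  Position 6 ('c'): window [5,6] length 2
  Position 7 ('g'): window [5,7] length 3
Longest substring with no repeats: "hebfc" with length 5

5


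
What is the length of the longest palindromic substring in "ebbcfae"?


Input: "ebbcfae"
Checking substrings for palindromes:
  [1:3] "bb" (len 2) => palindrome
Longest palindromic substring: "bb" with length 2

2


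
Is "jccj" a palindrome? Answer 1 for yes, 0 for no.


Input: jccj
Reversed: jccj
  Compare pos 0 ('j') with pos 3 ('j'): match
  Compare pos 1 ('c') with pos 2 ('c'): match
Result: palindrome

1


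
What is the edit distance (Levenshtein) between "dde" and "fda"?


Computing edit distance: "dde" -> "fda"
DP table:
           f    d    a
      0    1    2    3
  d   1    1    1    2
  d   2    2    1    2
  e   3    3    2    2
Edit distance = dp[3][3] = 2

2


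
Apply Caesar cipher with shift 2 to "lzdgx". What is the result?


Caesar cipher: shift "lzdgx" by 2
  'l' (pos 11) + 2 = pos 13 = 'n'
  'z' (pos 25) + 2 = pos 1 = 'b'
  'd' (pos 3) + 2 = pos 5 = 'f'
  'g' (pos 6) + 2 = pos 8 = 'i'
  'x' (pos 23) + 2 = pos 25 = 'z'
Result: nbfiz

nbfiz


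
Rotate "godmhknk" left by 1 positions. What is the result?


Input: "godmhknk", rotate left by 1
First 1 characters: "g"
Remaining characters: "odmhknk"
Concatenate remaining + first: "odmhknk" + "g" = "odmhknkg"

odmhknkg


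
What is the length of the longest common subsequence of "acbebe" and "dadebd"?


LCS of "acbebe" and "dadebd"
DP table:
           d    a    d    e    b    d
      0    0    0    0    0    0    0
  a   0    0    1    1    1    1    1
  c   0    0    1    1    1    1    1
  b   0    0    1    1    1    2    2
  e   0    0    1    1    2    2    2
  b   0    0    1    1    2    3    3
  e   0    0    1    1    2    3    3
LCS length = dp[6][6] = 3

3


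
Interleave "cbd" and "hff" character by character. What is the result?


Interleaving "cbd" and "hff":
  Position 0: 'c' from first, 'h' from second => "ch"
  Position 1: 'b' from first, 'f' from second => "bf"
  Position 2: 'd' from first, 'f' from second => "df"
Result: chbfdf

chbfdf


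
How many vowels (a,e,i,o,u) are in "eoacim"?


Input: eoacim
Checking each character:
  'e' at position 0: vowel (running total: 1)
  'o' at position 1: vowel (running total: 2)
  'a' at position 2: vowel (running total: 3)
  'c' at position 3: consonant
  'i' at position 4: vowel (running total: 4)
  'm' at position 5: consonant
Total vowels: 4

4


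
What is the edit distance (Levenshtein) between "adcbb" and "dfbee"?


Computing edit distance: "adcbb" -> "dfbee"
DP table:
           d    f    b    e    e
      0    1    2    3    4    5
  a   1    1    2    3    4    5
  d   2    1    2    3    4    5
  c   3    2    2    3    4    5
  b   4    3    3    2    3    4
  b   5    4    4    3    3    4
Edit distance = dp[5][5] = 4

4


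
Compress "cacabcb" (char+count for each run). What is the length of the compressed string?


Input: cacabcb
Runs:
  'c' x 1 => "c1"
  'a' x 1 => "a1"
  'c' x 1 => "c1"
  'a' x 1 => "a1"
  'b' x 1 => "b1"
  'c' x 1 => "c1"
  'b' x 1 => "b1"
Compressed: "c1a1c1a1b1c1b1"
Compressed length: 14

14


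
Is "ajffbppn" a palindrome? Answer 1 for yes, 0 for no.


Input: ajffbppn
Reversed: nppbffja
  Compare pos 0 ('a') with pos 7 ('n'): MISMATCH
  Compare pos 1 ('j') with pos 6 ('p'): MISMATCH
  Compare pos 2 ('f') with pos 5 ('p'): MISMATCH
  Compare pos 3 ('f') with pos 4 ('b'): MISMATCH
Result: not a palindrome

0


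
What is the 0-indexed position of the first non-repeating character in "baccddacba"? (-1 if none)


Input: baccddacba
Character frequencies:
  'a': 3
  'b': 2
  'c': 3
  'd': 2
Scanning left to right for freq == 1:
  Position 0 ('b'): freq=2, skip
  Position 1 ('a'): freq=3, skip
  Position 2 ('c'): freq=3, skip
  Position 3 ('c'): freq=3, skip
  Position 4 ('d'): freq=2, skip
  Position 5 ('d'): freq=2, skip
  Position 6 ('a'): freq=3, skip
  Position 7 ('c'): freq=3, skip
  Position 8 ('b'): freq=2, skip
  Position 9 ('a'): freq=3, skip
  No unique character found => answer = -1

-1


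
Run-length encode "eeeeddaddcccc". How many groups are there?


Input: eeeeddaddcccc
Scanning for consecutive runs:
  Group 1: 'e' x 4 (positions 0-3)
  Group 2: 'd' x 2 (positions 4-5)
  Group 3: 'a' x 1 (positions 6-6)
  Group 4: 'd' x 2 (positions 7-8)
  Group 5: 'c' x 4 (positions 9-12)
Total groups: 5

5


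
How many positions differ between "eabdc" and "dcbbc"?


Comparing "eabdc" and "dcbbc" position by position:
  Position 0: 'e' vs 'd' => DIFFER
  Position 1: 'a' vs 'c' => DIFFER
  Position 2: 'b' vs 'b' => same
  Position 3: 'd' vs 'b' => DIFFER
  Position 4: 'c' vs 'c' => same
Positions that differ: 3

3


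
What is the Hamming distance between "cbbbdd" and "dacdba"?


Comparing "cbbbdd" and "dacdba" position by position:
  Position 0: 'c' vs 'd' => differ
  Position 1: 'b' vs 'a' => differ
  Position 2: 'b' vs 'c' => differ
  Position 3: 'b' vs 'd' => differ
  Position 4: 'd' vs 'b' => differ
  Position 5: 'd' vs 'a' => differ
Total differences (Hamming distance): 6

6


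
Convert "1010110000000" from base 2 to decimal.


Input: "1010110000000" in base 2
Positional expansion:
  Digit '1' (value 1) x 2^12 = 4096
  Digit '0' (value 0) x 2^11 = 0
  Digit '1' (value 1) x 2^10 = 1024
  Digit '0' (value 0) x 2^9 = 0
  Digit '1' (value 1) x 2^8 = 256
  Digit '1' (value 1) x 2^7 = 128
  Digit '0' (value 0) x 2^6 = 0
  Digit '0' (value 0) x 2^5 = 0
  Digit '0' (value 0) x 2^4 = 0
  Digit '0' (value 0) x 2^3 = 0
  Digit '0' (value 0) x 2^2 = 0
  Digit '0' (value 0) x 2^1 = 0
  Digit '0' (value 0) x 2^0 = 0
Sum = 5504

5504


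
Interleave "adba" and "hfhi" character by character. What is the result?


Interleaving "adba" and "hfhi":
  Position 0: 'a' from first, 'h' from second => "ah"
  Position 1: 'd' from first, 'f' from second => "df"
  Position 2: 'b' from first, 'h' from second => "bh"
  Position 3: 'a' from first, 'i' from second => "ai"
Result: ahdfbhai

ahdfbhai


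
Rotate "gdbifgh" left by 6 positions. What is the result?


Input: "gdbifgh", rotate left by 6
First 6 characters: "gdbifg"
Remaining characters: "h"
Concatenate remaining + first: "h" + "gdbifg" = "hgdbifg"

hgdbifg


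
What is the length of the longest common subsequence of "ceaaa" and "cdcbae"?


LCS of "ceaaa" and "cdcbae"
DP table:
           c    d    c    b    a    e
      0    0    0    0    0    0    0
  c   0    1    1    1    1    1    1
  e   0    1    1    1    1    1    2
  a   0    1    1    1    1    2    2
  a   0    1    1    1    1    2    2
  a   0    1    1    1    1    2    2
LCS length = dp[5][6] = 2

2


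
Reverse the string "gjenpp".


Input: gjenpp
Reading characters right to left:
  Position 5: 'p'
  Position 4: 'p'
  Position 3: 'n'
  Position 2: 'e'
  Position 1: 'j'
  Position 0: 'g'
Reversed: ppnejg

ppnejg


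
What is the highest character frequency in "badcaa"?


Input: badcaa
Character counts:
  'a': 3
  'b': 1
  'c': 1
  'd': 1
Maximum frequency: 3

3


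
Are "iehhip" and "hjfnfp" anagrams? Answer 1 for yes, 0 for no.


Strings: "iehhip", "hjfnfp"
Sorted first:  ehhiip
Sorted second: ffhjnp
Differ at position 0: 'e' vs 'f' => not anagrams

0


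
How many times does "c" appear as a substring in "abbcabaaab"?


Searching for "c" in "abbcabaaab"
Scanning each position:
  Position 0: "a" => no
  Position 1: "b" => no
  Position 2: "b" => no
  Position 3: "c" => MATCH
  Position 4: "a" => no
  Position 5: "b" => no
  Position 6: "a" => no
  Position 7: "a" => no
  Position 8: "a" => no
  Position 9: "b" => no
Total occurrences: 1

1


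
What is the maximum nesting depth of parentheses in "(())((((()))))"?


Input: "(())((((()))))"
Tracking depth:
  Position 0 '(': depth becomes 1
  Position 1 '(': depth becomes 2
  Position 2 ')': depth becomes 1
  Position 3 ')': depth becomes 0
  Position 4 '(': depth becomes 1
  Position 5 '(': depth becomes 2
  Position 6 '(': depth becomes 3
  Position 7 '(': depth becomes 4
  Position 8 '(': depth becomes 5
  Position 9 ')': depth becomes 4
  Position 10 ')': depth becomes 3
  Position 11 ')': depth becomes 2
  Position 12 ')': depth becomes 1
  Position 13 ')': depth becomes 0
Maximum depth reached: 5

5


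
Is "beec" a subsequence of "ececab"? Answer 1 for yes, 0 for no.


Check if "beec" is a subsequence of "ececab"
Greedy scan:
  Position 0 ('e'): no match needed
  Position 1 ('c'): no match needed
  Position 2 ('e'): no match needed
  Position 3 ('c'): no match needed
  Position 4 ('a'): no match needed
  Position 5 ('b'): matches sub[0] = 'b'
Only matched 1/4 characters => not a subsequence

0


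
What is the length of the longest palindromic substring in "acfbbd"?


Input: "acfbbd"
Checking substrings for palindromes:
  [3:5] "bb" (len 2) => palindrome
Longest palindromic substring: "bb" with length 2

2


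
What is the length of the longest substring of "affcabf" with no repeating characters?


Input: "affcabf"
Sliding window (track last position of each char):
  Position 0 ('a'): window [0,0] length 1 -- new best
  Position 1 ('f'): window [0,1] length 2 -- new best
  Position 2 ('f'): repeat (last at 1), move window start to 2
  Position 2 ('f'): window [2,2] length 1
  Position 3 ('c'): window [2,3] length 2
  Position 4 ('a'): window [2,4] length 3 -- new best
  Position 5 ('b'): window [2,5] length 4 -- new best
  Position 6 ('f'): repeat (last at 2), move window start to 3
  Position 6 ('f'): window [3,6] length 4
Longest substring with no repeats: "fcab" with length 4

4


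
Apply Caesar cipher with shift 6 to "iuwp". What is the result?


Caesar cipher: shift "iuwp" by 6
  'i' (pos 8) + 6 = pos 14 = 'o'
  'u' (pos 20) + 6 = pos 0 = 'a'
  'w' (pos 22) + 6 = pos 2 = 'c'
  'p' (pos 15) + 6 = pos 21 = 'v'
Result: oacv

oacv


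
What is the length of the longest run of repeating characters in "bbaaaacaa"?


Input: "bbaaaacaa"
Scanning for longest run:
  Position 1 ('b'): continues run of 'b', length=2
  Position 2 ('a'): new char, reset run to 1
  Position 3 ('a'): continues run of 'a', length=2
  Position 4 ('a'): continues run of 'a', length=3
  Position 5 ('a'): continues run of 'a', length=4
  Position 6 ('c'): new char, reset run to 1
  Position 7 ('a'): new char, reset run to 1
  Position 8 ('a'): continues run of 'a', length=2
Longest run: 'a' with length 4

4
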